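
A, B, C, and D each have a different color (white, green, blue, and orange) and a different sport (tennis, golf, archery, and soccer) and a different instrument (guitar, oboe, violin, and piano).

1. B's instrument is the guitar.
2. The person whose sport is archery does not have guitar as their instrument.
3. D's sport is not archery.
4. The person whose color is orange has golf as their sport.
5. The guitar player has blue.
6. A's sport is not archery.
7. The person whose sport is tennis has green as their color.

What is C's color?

With clues 1–5, blue is impossible for C's color.
With clues 1–6, orange is impossible for C's color.
With clues 1–7, green is impossible for C's color.
That leaves white.

white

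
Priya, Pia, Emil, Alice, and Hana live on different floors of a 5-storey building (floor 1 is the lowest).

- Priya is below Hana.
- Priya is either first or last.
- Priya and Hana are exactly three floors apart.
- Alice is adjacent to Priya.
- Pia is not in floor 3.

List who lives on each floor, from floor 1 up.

From clue 1: Priya is in {1,2,3,4}.
From clues 1–2: Priya → floor 1.
From clues 1–3: Hana → floor 4.
From clues 1–4: Alice → floor 2.
From clues 1–5: Emil → floor 3, Pia → floor 5.

Priya, Alice, Emil, Hana, Pia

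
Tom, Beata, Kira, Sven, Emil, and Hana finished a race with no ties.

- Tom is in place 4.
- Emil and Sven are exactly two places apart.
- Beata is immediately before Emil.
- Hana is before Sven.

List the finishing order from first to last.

Hana, Beata, Emil, Tom, Sven, Kira

From clue 1: Tom → place 4.
From clues 1–2: Sven is in {1,3,5}.
From clues 1–3: Beata → place 2, Emil → place 3.
From clues 1–4: Hana → place 1, Sven → place 5, Kira → place 6.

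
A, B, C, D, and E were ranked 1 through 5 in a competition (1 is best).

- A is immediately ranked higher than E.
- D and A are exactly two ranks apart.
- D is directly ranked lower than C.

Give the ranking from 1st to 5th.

C, D, B, A, E

From clue 1: A is in {1,2,3,4}.
From clues 1–3: C → rank 1, D → rank 2, B → rank 3, A → rank 4, E → rank 5.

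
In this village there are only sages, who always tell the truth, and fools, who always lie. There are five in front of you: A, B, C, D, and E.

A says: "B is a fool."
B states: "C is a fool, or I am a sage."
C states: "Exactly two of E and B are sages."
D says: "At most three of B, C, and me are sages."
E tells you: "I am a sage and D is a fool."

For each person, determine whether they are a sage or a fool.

Regardless of anyone's role, D's statement is true, so D is a sage.
With that fixed, E's statement is false, so E is a fool.
With that fixed, C's statement is false, so C is a fool.
With that fixed, B's statement is true, so B is a sage.
With that fixed, A's statement is false, so A is a fool.

A: fool, B: sage, C: fool, D: sage, E: fool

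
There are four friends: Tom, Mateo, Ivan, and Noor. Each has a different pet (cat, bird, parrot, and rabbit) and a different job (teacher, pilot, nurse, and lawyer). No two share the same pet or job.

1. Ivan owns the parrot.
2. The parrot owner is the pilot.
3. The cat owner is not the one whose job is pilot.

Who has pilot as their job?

With clues 1–2, Mateo, Noor, and Tom are impossible for the one with job pilot.
That leaves Ivan.

Ivan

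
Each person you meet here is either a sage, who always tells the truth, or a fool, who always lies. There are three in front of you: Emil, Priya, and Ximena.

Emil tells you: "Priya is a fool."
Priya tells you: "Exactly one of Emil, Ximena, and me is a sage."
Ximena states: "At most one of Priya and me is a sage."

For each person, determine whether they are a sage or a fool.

Emil: sage, Priya: fool, Ximena: sage

Consider Emil. Suppose Emil is a fool.
Then no assignment of the remaining roles makes every statement match its speaker's type — contradiction.
So Emil is a sage.
Consider Priya. Suppose Priya is a sage.
Then Emil's statement comes out false, contradicting Emil being a sage.
So Priya is a fool.
With that fixed, Ximena's statement is true, so Ximena is a sage.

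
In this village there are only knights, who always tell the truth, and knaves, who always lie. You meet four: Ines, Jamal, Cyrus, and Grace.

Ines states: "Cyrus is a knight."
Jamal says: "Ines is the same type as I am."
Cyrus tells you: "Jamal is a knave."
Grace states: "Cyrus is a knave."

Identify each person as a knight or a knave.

Consider Ines. Suppose Ines is a knave.
Then whichever role Jamal has, Jamal's statement has the wrong truth value — contradiction.
So Ines is a knight.
Consider Jamal. Suppose Jamal is a knight.
Then no assignment of the remaining roles makes every statement match its speaker's type — contradiction.
So Jamal is a knave.
With that fixed, Cyrus's statement is true, so Cyrus is a knight.
With that fixed, Grace's statement is false, so Grace is a knave.

Ines: knight, Jamal: knave, Cyrus: knight, Grace: knave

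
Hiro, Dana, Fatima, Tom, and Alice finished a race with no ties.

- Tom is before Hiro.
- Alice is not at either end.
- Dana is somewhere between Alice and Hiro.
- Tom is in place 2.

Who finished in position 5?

Hiro

With clue 1, Tom is ruled out for place 5.
With clues 1–2, Alice is ruled out for place 5.
With clues 1–3, Dana is ruled out for place 5.
With clues 1–4, Fatima is ruled out for place 5.
So place 5 is Hiro.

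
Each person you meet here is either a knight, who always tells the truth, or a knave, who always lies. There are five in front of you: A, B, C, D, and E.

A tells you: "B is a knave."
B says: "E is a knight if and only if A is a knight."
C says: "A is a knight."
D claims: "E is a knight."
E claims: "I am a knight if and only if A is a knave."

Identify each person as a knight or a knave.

A: knave, B: knight, C: knave, D: knave, E: knave

Consider A. Suppose A is a knight.
Then whichever role E has, E's statement has the wrong truth value — contradiction.
So A is a knave.
With that fixed, C's statement is false, so C is a knave.
Consider B. Suppose B is a knave.
Then A's statement comes out true, contradicting A being a knave.
So B is a knight.
Consider D. Suppose D is a knight.
Then no assignment of the remaining roles makes every statement match its speaker's type — contradiction.
So D is a knave.
Consider E. Suppose E is a knight.
Then B's statement comes out false, contradicting B being a knight.
So E is a knave.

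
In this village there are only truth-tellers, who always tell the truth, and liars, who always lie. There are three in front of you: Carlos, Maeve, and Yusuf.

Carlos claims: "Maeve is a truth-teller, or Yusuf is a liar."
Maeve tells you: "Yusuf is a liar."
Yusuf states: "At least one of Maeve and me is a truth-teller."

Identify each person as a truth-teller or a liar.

Consider Carlos. Suppose Carlos is a truth-teller.
Then no assignment of the remaining roles makes every statement match its speaker's type — contradiction.
So Carlos is a liar.
Consider Maeve. Suppose Maeve is a truth-teller.
Then Carlos's statement comes out true, contradicting Carlos being a liar.
So Maeve is a liar.
Consider Yusuf. Suppose Yusuf is a liar.
Then Carlos's statement comes out true, contradicting Carlos being a liar.
So Yusuf is a truth-teller.

Carlos: liar, Maeve: liar, Yusuf: truth-teller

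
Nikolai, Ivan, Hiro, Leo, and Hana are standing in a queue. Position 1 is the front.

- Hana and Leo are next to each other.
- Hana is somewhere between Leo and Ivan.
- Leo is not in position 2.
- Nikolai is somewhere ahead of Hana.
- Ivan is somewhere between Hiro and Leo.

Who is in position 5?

Leo

With clues 1–2, Hana is ruled out for position 5.
With clues 1–4, Nikolai is ruled out for position 5.
With clues 1–5, Hiro and Ivan are ruled out for position 5.
So position 5 is Leo.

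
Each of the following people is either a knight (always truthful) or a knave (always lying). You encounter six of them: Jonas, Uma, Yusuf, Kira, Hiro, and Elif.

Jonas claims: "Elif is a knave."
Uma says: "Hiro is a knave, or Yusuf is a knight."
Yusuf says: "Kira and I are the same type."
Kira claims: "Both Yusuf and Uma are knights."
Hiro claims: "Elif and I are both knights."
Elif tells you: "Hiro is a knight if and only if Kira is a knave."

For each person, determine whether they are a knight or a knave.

Consider Jonas. Suppose Jonas is a knight.
Then no assignment of the remaining roles makes every statement match its speaker's type — contradiction.
So Jonas is a knave.
Consider Uma. Suppose Uma is a knave.
Then no assignment of the remaining roles makes every statement match its speaker's type — contradiction.
So Uma is a knight.
Consider Yusuf. Suppose Yusuf is a knave.
Then no assignment of the remaining roles makes every statement match its speaker's type — contradiction.
So Yusuf is a knight.
With that fixed, Kira's statement is true, so Kira is a knight.
Consider Hiro. Suppose Hiro is a knight.
Then no assignment of the remaining roles makes every statement match its speaker's type — contradiction.
So Hiro is a knave.
With that fixed, Elif's statement is true, so Elif is a knight.

Jonas: knave, Uma: knight, Yusuf: knight, Kira: knight, Hiro: knave, Elif: knight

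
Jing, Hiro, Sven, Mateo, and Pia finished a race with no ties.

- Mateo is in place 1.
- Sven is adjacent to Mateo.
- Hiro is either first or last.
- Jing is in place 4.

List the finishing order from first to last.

From clue 1: Mateo → place 1.
From clues 1–2: Sven → place 2.
From clues 1–3: Hiro → place 5.
From clues 1–4: Pia → place 3, Jing → place 4.

Mateo, Sven, Pia, Jing, Hiro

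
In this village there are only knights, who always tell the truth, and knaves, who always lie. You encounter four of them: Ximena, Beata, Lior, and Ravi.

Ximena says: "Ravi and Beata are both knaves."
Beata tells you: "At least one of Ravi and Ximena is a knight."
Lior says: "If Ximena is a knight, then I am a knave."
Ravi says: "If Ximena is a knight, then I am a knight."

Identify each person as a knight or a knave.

Ximena: knave, Beata: knight, Lior: knight, Ravi: knight

Consider Ximena. Suppose Ximena is a knight.
Then whichever role Lior has, Lior's statement has the wrong truth value — contradiction.
So Ximena is a knave.
With that fixed, Lior's statement is true, so Lior is a knight.
With that fixed, Ravi's statement is true, so Ravi is a knight.
With that fixed, Beata's statement is true, so Beata is a knight.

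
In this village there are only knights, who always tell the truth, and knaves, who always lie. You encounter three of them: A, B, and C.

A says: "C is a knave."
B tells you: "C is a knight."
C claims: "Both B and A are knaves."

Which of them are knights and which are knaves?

Consider A. Suppose A is a knave.
Then no assignment of the remaining roles makes every statement match its speaker's type — contradiction.
So A is a knight.
With that fixed, C's statement is false, so C is a knave.
With that fixed, B's statement is false, so B is a knave.

A: knight, B: knave, C: knave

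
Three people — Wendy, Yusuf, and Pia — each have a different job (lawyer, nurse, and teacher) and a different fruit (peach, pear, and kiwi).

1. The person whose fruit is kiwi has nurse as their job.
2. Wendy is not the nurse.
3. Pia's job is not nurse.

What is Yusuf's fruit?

With clues 1–3, peach and pear are impossible for Yusuf's fruit.
That leaves kiwi.

kiwi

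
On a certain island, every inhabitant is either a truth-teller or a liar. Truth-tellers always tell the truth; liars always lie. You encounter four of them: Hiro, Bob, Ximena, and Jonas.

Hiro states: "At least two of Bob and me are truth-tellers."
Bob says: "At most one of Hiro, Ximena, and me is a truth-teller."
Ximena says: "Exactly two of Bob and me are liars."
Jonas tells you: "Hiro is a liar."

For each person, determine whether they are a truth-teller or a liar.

Consider Hiro. Suppose Hiro is a truth-teller.
Then no assignment of the remaining roles makes every statement match its speaker's type — contradiction.
So Hiro is a liar.
With that fixed, Jonas's statement is true, so Jonas is a truth-teller.
Consider Bob. Suppose Bob is a liar.
Then Bob's own statement would have to be false, but it can't be — contradiction.
So Bob is a truth-teller.
With that fixed, Ximena's statement is false, so Ximena is a liar.

Hiro: liar, Bob: truth-teller, Ximena: liar, Jonas: truth-teller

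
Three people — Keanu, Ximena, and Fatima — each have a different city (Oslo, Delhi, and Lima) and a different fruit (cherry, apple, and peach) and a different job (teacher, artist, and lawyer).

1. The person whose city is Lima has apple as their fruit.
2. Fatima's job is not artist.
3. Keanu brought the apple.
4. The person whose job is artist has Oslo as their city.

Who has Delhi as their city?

Fatima

With clues 1–3, Keanu is impossible for the one with city Delhi.
With clues 1–4, Ximena is impossible for the one with city Delhi.
That leaves Fatima.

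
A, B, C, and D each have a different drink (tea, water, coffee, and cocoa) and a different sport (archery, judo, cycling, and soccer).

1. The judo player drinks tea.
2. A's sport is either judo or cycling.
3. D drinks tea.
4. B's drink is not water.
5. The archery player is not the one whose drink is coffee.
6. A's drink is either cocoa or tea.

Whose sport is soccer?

B

With clues 1–2, A is impossible for the one with sport soccer.
With clues 1–3, D is impossible for the one with sport soccer.
With clues 1–6, C is impossible for the one with sport soccer.
That leaves B.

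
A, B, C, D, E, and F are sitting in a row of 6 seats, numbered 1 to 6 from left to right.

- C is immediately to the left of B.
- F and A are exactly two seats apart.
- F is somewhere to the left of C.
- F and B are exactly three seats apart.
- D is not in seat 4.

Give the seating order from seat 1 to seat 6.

A, D, F, E, C, B

From clue 1: B is in {2,3,4,5,6}.
From clues 1–2: B is in {2,3,5,6}.
From clues 1–3: B is in {5,6}.
From clues 1–4: A → seat 1, F → seat 3, C → seat 5, B → seat 6.
From clues 1–5: D → seat 2, E → seat 4.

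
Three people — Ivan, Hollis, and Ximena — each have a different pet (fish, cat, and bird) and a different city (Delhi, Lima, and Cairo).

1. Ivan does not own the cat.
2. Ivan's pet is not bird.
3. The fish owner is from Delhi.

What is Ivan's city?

With clues 1–3, Cairo and Lima are impossible for Ivan's city.
That leaves Delhi.

Delhi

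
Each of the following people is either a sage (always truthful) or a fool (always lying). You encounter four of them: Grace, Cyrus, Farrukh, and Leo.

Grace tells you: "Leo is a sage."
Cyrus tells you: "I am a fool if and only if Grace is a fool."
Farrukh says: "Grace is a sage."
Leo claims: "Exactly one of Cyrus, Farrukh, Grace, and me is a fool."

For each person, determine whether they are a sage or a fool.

Consider Grace. Suppose Grace is a fool.
Then whichever role Cyrus has, Cyrus's statement has the wrong truth value — contradiction.
So Grace is a sage.
With that fixed, Farrukh's statement is true, so Farrukh is a sage.
Consider Cyrus. Suppose Cyrus is a sage.
Then whichever role Leo has, Leo's statement has the wrong truth value — contradiction.
So Cyrus is a fool.
Consider Leo. Suppose Leo is a fool.
Then Grace's statement comes out false, contradicting Grace being a sage.
So Leo is a sage.

Grace: sage, Cyrus: fool, Farrukh: sage, Leo: sage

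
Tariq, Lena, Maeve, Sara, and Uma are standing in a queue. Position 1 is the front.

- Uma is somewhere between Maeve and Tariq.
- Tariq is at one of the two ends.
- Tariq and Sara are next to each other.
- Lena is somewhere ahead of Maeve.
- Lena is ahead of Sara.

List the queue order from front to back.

From clue 1: Uma is in {2,3,4}.
From clues 1–2: Tariq is in {1,5}.
From clues 1–5: Lena → position 1, Maeve → position 2, Uma → position 3, Sara → position 4, Tariq → position 5.

Lena, Maeve, Uma, Sara, Tariq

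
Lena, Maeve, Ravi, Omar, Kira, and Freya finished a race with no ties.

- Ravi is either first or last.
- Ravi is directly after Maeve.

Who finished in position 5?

Maeve

With clue 1, Ravi is ruled out for place 5.
With clues 1–2, Freya, Kira, Lena, and Omar are ruled out for place 5.
So place 5 is Maeve.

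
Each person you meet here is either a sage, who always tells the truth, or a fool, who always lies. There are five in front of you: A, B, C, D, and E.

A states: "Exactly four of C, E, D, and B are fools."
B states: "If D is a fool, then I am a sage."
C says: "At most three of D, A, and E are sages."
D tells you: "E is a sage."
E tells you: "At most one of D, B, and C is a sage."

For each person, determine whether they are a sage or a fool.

Regardless of anyone's role, C's statement is true, so C is a sage.
With that fixed, A's statement is false, so A is a fool.
Consider B. Suppose B is a fool.
Then no assignment of the remaining roles makes every statement match its speaker's type — contradiction.
So B is a sage.
With that fixed, E's statement is false, so E is a fool.
With that fixed, D's statement is false, so D is a fool.

A: fool, B: sage, C: sage, D: fool, E: fool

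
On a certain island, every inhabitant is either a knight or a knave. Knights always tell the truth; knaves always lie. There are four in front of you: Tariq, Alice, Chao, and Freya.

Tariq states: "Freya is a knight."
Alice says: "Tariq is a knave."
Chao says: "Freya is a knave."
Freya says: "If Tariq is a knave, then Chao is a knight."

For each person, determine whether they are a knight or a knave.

Consider Tariq. Suppose Tariq is a knave.
Then no assignment of the remaining roles makes every statement match its speaker's type — contradiction.
So Tariq is a knight.
With that fixed, Alice's statement is false, so Alice is a knave.
With that fixed, Freya's statement is true, so Freya is a knight.
With that fixed, Chao's statement is false, so Chao is a knave.

Tariq: knight, Alice: knave, Chao: knave, Freya: knight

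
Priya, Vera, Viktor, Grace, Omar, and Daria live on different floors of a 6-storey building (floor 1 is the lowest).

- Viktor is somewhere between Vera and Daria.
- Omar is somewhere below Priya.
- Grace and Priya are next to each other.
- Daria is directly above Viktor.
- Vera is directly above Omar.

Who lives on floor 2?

Vera

With clues 1–4, Daria is ruled out for floor 2.
With clues 1–5, Grace, Omar, Priya, and Viktor are ruled out for floor 2.
So floor 2 is Vera.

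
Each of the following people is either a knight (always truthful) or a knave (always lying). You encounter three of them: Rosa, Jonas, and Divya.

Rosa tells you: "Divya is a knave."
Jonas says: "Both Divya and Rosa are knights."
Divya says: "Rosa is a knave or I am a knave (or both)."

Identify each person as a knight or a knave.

Consider Rosa. Suppose Rosa is a knight.
Then whichever role Divya has, Divya's statement has the wrong truth value — contradiction.
So Rosa is a knave.
With that fixed, Jonas's statement is false, so Jonas is a knave.
With that fixed, Divya's statement is true, so Divya is a knight.

Rosa: knave, Jonas: knave, Divya: knight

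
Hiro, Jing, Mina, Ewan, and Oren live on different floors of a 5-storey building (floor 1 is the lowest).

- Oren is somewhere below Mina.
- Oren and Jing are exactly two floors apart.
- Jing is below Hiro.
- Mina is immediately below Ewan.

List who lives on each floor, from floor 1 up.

Jing, Hiro, Oren, Mina, Ewan

From clue 1: Mina is in {2,3,4,5}.
From clues 1–3: Hiro is in {2,3,4,5}.
From clues 1–4: Jing → floor 1, Hiro → floor 2, Oren → floor 3, Mina → floor 4, Ewan → floor 5.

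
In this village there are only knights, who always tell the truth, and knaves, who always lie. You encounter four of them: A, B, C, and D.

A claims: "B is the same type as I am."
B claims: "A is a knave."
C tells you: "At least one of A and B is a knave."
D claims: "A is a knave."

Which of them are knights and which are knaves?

Consider A. Suppose A is a knight.
Then no assignment of the remaining roles makes every statement match its speaker's type — contradiction.
So A is a knave.
With that fixed, B's statement is true, so B is a knight.
With that fixed, C's statement is true, so C is a knight.
With that fixed, D's statement is true, so D is a knight.

A: knave, B: knight, C: knight, D: knight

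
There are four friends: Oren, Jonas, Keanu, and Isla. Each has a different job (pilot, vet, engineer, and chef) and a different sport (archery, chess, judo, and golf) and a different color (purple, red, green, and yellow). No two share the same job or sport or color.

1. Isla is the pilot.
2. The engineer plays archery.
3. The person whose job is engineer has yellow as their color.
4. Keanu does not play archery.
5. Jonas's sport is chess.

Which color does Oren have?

yellow

With clues 1–5, green, purple, and red are impossible for Oren's color.
That leaves yellow.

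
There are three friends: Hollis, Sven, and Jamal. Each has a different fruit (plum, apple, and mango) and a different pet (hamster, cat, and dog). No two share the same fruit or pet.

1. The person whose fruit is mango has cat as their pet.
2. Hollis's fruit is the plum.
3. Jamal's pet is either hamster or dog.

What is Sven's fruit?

mango

With clues 1–2, plum is impossible for Sven's fruit.
With clues 1–3, apple is impossible for Sven's fruit.
That leaves mango.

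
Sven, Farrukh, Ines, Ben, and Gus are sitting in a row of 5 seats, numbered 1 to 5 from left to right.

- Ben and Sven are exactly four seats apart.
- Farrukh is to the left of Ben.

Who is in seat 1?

With clue 1, Farrukh, Gus, and Ines are ruled out for seat 1.
With clues 1–2, Ben is ruled out for seat 1.
So seat 1 is Sven.

Sven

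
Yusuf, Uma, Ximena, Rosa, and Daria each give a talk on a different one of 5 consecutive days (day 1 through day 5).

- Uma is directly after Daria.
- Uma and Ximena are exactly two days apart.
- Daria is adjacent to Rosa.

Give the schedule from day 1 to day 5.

Rosa, Daria, Uma, Yusuf, Ximena

From clue 1: Uma is in {2,3,4,5}.
From clues 1–3: Rosa → day 1, Daria → day 2, Uma → day 3, Yusuf → day 4, Ximena → day 5.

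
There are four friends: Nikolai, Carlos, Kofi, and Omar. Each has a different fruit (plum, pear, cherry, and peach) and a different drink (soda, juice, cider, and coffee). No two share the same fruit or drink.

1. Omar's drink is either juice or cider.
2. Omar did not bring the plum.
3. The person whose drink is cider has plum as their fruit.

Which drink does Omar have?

juice

Clue 1 rules out coffee and soda for Omar's drink.
With clues 1–3, cider is impossible for Omar's drink.
That leaves juice.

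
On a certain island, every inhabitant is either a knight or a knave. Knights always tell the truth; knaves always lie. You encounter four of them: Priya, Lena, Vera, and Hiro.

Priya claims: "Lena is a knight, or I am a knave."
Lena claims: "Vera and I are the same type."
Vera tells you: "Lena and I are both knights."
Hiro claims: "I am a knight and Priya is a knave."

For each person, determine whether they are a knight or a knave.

Priya: knight, Lena: knight, Vera: knight, Hiro: knave

Consider Priya. Suppose Priya is a knave.
Then Priya's own statement would have to be false, but it can't be — contradiction.
So Priya is a knight.
With that fixed, Hiro's statement is false, so Hiro is a knave.
Consider Lena. Suppose Lena is a knave.
Then Priya's statement comes out false, contradicting Priya being a knight.
So Lena is a knight.
Consider Vera. Suppose Vera is a knave.
Then Lena's statement comes out false, contradicting Lena being a knight.
So Vera is a knight.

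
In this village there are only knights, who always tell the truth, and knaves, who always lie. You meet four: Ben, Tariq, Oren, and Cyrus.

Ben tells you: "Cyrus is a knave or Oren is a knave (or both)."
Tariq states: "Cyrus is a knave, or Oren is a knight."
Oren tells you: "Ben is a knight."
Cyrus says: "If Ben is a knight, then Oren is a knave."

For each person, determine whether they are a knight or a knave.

Ben: knight, Tariq: knight, Oren: knight, Cyrus: knave

Consider Ben. Suppose Ben is a knave.
Then no assignment of the remaining roles makes every statement match its speaker's type — contradiction.
So Ben is a knight.
With that fixed, Oren's statement is true, so Oren is a knight.
With that fixed, Cyrus's statement is false, so Cyrus is a knave.
With that fixed, Tariq's statement is true, so Tariq is a knight.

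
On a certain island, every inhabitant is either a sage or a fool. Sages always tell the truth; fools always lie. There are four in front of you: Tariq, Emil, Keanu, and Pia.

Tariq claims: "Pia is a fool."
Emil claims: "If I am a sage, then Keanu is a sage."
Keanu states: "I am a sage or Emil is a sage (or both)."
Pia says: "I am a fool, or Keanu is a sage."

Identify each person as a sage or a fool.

Consider Tariq. Suppose Tariq is a sage.
Then no assignment of the remaining roles makes every statement match its speaker's type — contradiction.
So Tariq is a fool.
Consider Emil. Suppose Emil is a fool.
Then Emil's own statement would have to be false, but it can't be — contradiction.
So Emil is a sage.
With that fixed, Keanu's statement is true, so Keanu is a sage.
With that fixed, Pia's statement is true, so Pia is a sage.

Tariq: fool, Emil: sage, Keanu: sage, Pia: sage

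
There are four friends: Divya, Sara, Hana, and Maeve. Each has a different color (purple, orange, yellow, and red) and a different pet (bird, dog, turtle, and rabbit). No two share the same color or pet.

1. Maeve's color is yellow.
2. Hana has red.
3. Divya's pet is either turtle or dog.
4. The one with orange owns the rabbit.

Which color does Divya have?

purple

Clue 1 rules out yellow for Divya's color.
With clues 1–2, red is impossible for Divya's color.
With clues 1–4, orange is impossible for Divya's color.
That leaves purple.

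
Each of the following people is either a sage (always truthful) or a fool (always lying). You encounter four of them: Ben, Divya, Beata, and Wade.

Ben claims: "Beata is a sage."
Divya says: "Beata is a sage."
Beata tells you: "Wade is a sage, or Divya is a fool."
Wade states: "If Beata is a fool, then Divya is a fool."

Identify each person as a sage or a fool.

Ben: sage, Divya: sage, Beata: sage, Wade: sage

Consider Ben. Suppose Ben is a fool.
Then no assignment of the remaining roles makes every statement match its speaker's type — contradiction.
So Ben is a sage.
Consider Divya. Suppose Divya is a fool.
Then no assignment of the remaining roles makes every statement match its speaker's type — contradiction.
So Divya is a sage.
Consider Beata. Suppose Beata is a fool.
Then Ben's statement comes out false, contradicting Ben being a sage.
So Beata is a sage.
With that fixed, Wade's statement is true, so Wade is a sage.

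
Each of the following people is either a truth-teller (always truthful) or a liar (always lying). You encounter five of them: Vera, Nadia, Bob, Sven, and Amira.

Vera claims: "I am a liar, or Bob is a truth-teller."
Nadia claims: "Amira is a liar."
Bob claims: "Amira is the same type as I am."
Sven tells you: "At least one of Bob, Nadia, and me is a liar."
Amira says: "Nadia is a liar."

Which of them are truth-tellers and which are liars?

Vera: truth-teller, Nadia: liar, Bob: truth-teller, Sven: truth-teller, Amira: truth-teller

Consider Vera. Suppose Vera is a liar.
Then Vera's own statement would have to be false, but it can't be — contradiction.
So Vera is a truth-teller.
Consider Nadia. Suppose Nadia is a truth-teller.
Then no assignment of the remaining roles makes every statement match its speaker's type — contradiction.
So Nadia is a liar.
With that fixed, Sven's statement is true, so Sven is a truth-teller.
With that fixed, Amira's statement is true, so Amira is a truth-teller.
Consider Bob. Suppose Bob is a liar.
Then Vera's statement comes out false, contradicting Vera being a truth-teller.
So Bob is a truth-teller.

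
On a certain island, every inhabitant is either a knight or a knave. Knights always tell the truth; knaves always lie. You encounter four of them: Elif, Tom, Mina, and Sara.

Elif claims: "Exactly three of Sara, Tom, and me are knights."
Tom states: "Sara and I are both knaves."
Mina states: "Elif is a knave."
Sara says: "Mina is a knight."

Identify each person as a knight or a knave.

Elif: knave, Tom: knave, Mina: knight, Sara: knight

Consider Elif. Suppose Elif is a knight.
Then no assignment of the remaining roles makes every statement match its speaker's type — contradiction.
So Elif is a knave.
With that fixed, Mina's statement is true, so Mina is a knight.
With that fixed, Sara's statement is true, so Sara is a knight.
With that fixed, Tom's statement is false, so Tom is a knave.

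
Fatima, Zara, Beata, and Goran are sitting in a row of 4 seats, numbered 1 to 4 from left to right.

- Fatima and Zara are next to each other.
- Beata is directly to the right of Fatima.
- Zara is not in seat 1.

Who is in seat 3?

Fatima

With clues 1–2, Goran and Zara are ruled out for seat 3.
With clues 1–3, Beata is ruled out for seat 3.
So seat 3 is Fatima.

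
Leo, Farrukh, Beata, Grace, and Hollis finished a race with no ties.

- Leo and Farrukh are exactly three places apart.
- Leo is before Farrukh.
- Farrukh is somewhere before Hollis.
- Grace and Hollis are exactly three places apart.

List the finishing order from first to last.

From clue 1: Leo is in {1,2,4,5}.
From clues 1–2: Leo is in {1,2}.
From clues 1–3: Leo → place 1, Farrukh → place 4, Hollis → place 5.
From clues 1–4: Grace → place 2, Beata → place 3.

Leo, Grace, Beata, Farrukh, Hollis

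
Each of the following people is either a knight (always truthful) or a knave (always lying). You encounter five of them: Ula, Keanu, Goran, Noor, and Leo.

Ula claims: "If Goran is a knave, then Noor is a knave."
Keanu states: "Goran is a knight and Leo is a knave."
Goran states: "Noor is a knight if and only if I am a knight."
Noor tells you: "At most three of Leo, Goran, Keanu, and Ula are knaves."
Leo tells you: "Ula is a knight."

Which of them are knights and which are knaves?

Consider Ula. Suppose Ula is a knave.
Then no assignment of the remaining roles makes every statement match its speaker's type — contradiction.
So Ula is a knight.
With that fixed, Noor's statement is true, so Noor is a knight.
With that fixed, Leo's statement is true, so Leo is a knight.
With that fixed, Keanu's statement is false, so Keanu is a knave.
Consider Goran. Suppose Goran is a knave.
Then Ula's statement comes out false, contradicting Ula being a knight.
So Goran is a knight.

Ula: knight, Keanu: knave, Goran: knight, Noor: knight, Leo: knight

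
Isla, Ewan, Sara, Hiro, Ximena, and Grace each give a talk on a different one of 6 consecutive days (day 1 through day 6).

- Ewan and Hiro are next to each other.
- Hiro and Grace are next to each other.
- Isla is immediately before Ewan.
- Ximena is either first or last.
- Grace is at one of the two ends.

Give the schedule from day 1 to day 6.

From clues 1–2: Hiro is in {2,3,4,5}.
From clues 1–3: Isla is in {1,2,3}.
From clues 1–4: Ximena is in {1,6}.
From clues 1–5: Ximena → day 1, Sara → day 2, Isla → day 3, Ewan → day 4, Hiro → day 5, Grace → day 6.

Ximena, Sara, Isla, Ewan, Hiro, Grace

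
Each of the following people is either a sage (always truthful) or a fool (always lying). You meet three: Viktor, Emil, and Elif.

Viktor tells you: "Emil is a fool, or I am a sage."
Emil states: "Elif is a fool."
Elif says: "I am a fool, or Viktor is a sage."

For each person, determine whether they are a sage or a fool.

Viktor: sage, Emil: fool, Elif: sage

Consider Viktor. Suppose Viktor is a fool.
Then whichever role Elif has, Elif's statement has the wrong truth value — contradiction.
So Viktor is a sage.
With that fixed, Elif's statement is true, so Elif is a sage.
With that fixed, Emil's statement is false, so Emil is a fool.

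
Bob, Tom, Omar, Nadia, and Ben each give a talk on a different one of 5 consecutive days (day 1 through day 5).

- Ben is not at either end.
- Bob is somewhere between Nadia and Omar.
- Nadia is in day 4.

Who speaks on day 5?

With clue 1, Ben is ruled out for day 5.
With clues 1–2, Bob is ruled out for day 5.
With clues 1–3, Nadia and Omar are ruled out for day 5.
So day 5 is Tom.

Tom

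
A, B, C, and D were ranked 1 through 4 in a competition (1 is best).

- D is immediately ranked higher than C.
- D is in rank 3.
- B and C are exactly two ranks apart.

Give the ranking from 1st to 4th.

From clue 1: C is in {2,3,4}.
From clues 1–2: D → rank 3, C → rank 4.
From clues 1–3: A → rank 1, B → rank 2.

A, B, D, C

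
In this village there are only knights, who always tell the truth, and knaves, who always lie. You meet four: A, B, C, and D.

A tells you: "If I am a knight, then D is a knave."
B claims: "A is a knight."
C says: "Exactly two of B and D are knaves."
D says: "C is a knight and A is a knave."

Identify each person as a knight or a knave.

A: knight, B: knight, C: knave, D: knave

Consider A. Suppose A is a knave.
Then A's own statement would have to be false, but it can't be — contradiction.
So A is a knight.
With that fixed, B's statement is true, so B is a knight.
With that fixed, C's statement is false, so C is a knave.
With that fixed, D's statement is false, so D is a knave.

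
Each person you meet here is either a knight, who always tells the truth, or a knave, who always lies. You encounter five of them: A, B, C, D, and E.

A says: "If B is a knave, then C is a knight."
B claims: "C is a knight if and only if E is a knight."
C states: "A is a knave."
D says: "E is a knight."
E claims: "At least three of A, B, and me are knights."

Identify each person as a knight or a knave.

Consider A. Suppose A is a knave.
Then no assignment of the remaining roles makes every statement match its speaker's type — contradiction.
So A is a knight.
With that fixed, C's statement is false, so C is a knave.
Consider B. Suppose B is a knave.
Then A's statement comes out false, contradicting A being a knight.
So B is a knight.
Consider D. Suppose D is a knight.
Then no assignment of the remaining roles makes every statement match its speaker's type — contradiction.
So D is a knave.
Consider E. Suppose E is a knight.
Then B's statement comes out false, contradicting B being a knight.
So E is a knave.

A: knight, B: knight, C: knave, D: knave, E: knave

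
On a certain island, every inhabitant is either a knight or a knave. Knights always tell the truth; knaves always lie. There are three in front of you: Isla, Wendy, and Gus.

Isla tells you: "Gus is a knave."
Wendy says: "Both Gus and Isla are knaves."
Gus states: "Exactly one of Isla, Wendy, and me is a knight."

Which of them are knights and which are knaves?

Consider Isla. Suppose Isla is a knight.
Then no assignment of the remaining roles makes every statement match its speaker's type — contradiction.
So Isla is a knave.
Consider Wendy. Suppose Wendy is a knight.
Then whichever role Gus has, Gus's statement has the wrong truth value — contradiction.
So Wendy is a knave.
Consider Gus. Suppose Gus is a knave.
Then Isla's statement comes out true, contradicting Isla being a knave.
So Gus is a knight.

Isla: knave, Wendy: knave, Gus: knight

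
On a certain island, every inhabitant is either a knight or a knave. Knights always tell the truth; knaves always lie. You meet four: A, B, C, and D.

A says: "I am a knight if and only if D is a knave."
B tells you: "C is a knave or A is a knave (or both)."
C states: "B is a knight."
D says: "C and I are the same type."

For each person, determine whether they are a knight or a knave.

Consider A. Suppose A is a knight.
Then no assignment of the remaining roles makes every statement match its speaker's type — contradiction.
So A is a knave.
With that fixed, B's statement is true, so B is a knight.
With that fixed, C's statement is true, so C is a knight.
Consider D. Suppose D is a knight.
Then A's statement comes out true, contradicting A being a knave.
So D is a knave.

A: knave, B: knight, C: knight, D: knave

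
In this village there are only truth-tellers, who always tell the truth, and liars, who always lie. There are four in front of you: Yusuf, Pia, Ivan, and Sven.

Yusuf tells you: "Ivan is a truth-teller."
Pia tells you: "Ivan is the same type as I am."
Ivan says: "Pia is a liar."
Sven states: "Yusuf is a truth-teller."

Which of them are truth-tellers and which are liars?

Yusuf: truth-teller, Pia: liar, Ivan: truth-teller, Sven: truth-teller

Consider Yusuf. Suppose Yusuf is a liar.
Then no assignment of the remaining roles makes every statement match its speaker's type — contradiction.
So Yusuf is a truth-teller.
With that fixed, Sven's statement is true, so Sven is a truth-teller.
Consider Pia. Suppose Pia is a truth-teller.
Then no assignment of the remaining roles makes every statement match its speaker's type — contradiction.
So Pia is a liar.
With that fixed, Ivan's statement is true, so Ivan is a truth-teller.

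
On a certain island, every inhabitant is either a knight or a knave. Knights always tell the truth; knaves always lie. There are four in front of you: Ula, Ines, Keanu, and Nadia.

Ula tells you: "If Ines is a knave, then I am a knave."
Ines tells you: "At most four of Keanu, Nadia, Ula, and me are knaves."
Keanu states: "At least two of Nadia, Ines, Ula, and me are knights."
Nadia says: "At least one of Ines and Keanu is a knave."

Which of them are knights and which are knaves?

Ula: knight, Ines: knight, Keanu: knight, Nadia: knave

Regardless of anyone's role, Ines's statement is true, so Ines is a knight.
With that fixed, Ula's statement is true, so Ula is a knight.
With that fixed, Keanu's statement is true, so Keanu is a knight.
With that fixed, Nadia's statement is false, so Nadia is a knave.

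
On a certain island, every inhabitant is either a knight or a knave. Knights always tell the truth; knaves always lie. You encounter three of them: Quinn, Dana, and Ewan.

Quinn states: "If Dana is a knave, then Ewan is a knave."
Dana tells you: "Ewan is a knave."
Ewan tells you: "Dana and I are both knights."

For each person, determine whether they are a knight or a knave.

Consider Quinn. Suppose Quinn is a knave.
Then no assignment of the remaining roles makes every statement match its speaker's type — contradiction.
So Quinn is a knight.
Consider Dana. Suppose Dana is a knave.
Then no assignment of the remaining roles makes every statement match its speaker's type — contradiction.
So Dana is a knight.
Consider Ewan. Suppose Ewan is a knight.
Then Dana's statement comes out false, contradicting Dana being a knight.
So Ewan is a knave.

Quinn: knight, Dana: knight, Ewan: knave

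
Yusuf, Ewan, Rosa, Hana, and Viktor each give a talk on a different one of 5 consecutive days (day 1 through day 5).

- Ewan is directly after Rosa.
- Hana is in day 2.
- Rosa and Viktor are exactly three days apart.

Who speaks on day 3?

With clues 1–2, Ewan and Hana are ruled out for day 3.
With clues 1–3, Rosa and Viktor are ruled out for day 3.
So day 3 is Yusuf.

Yusuf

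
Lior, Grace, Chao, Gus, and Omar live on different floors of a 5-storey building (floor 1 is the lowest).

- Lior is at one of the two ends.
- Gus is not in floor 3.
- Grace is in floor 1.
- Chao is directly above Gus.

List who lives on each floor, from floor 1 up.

From clue 1: Lior is in {1,5}.
From clues 1–3: Grace → floor 1, Lior → floor 5.
From clues 1–4: Gus → floor 2, Chao → floor 3, Omar → floor 4.

Grace, Gus, Chao, Omar, Lior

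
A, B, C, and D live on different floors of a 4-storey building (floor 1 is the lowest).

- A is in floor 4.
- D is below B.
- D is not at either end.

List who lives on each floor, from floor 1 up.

C, D, B, A

From clue 1: A → floor 4.
From clues 1–2: B is in {2,3}.
From clues 1–3: C → floor 1, D → floor 2, B → floor 3.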